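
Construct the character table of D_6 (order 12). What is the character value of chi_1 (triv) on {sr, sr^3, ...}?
Conjugacy classes: {e} of size 1, {r^3} of size 1, {r^1, r^5} of size 2, {r^2, r^4} of size 2, {s, sr^2, ...} of size 3, {sr, sr^3, ...} of size 3.
Character table:
  irrep \ class              {e} (size 1)  {r^3} (size 1)  {r^1, r^5} (size 2)  {r^2, r^4} (size 2)  {s, sr^2, ...} (size 3)  {sr, sr^3, ...} (size 3)
  chi_1 (triv)               1             1               1                    1                    1                        1                       
  chi_2 (sign: r->1, s->-1)  1             1               1                    1                    -1                       -1                      
  chi_3 (r->-1, s->1)        1             -1              -1                   1                    1                        -1                      
  chi_4 (r->-1, s->-1)       1             -1              -1                   1                    -1                       1                       
  chi_5 (2d, j=1)            2             -2              1                    -1                   0                        0                       
  chi_6 (2d, j=2)            2             2               -1                   -1                   0                        0                       

Spot check: chi_1 (triv) on {sr, sr^3, ...} = 1.

Explanation: D_6 has order 2*6 = 12 with 6 conjugacy classes, hence 6 irreducibles. Sum of squared dims 1 + 1 + 1 + 1 + 4 + 4 = 12 = |G|. Linear characters come from the abelianisation; the 2-dimensional irreps have character r^k -> 2*cos(2*pi*j*k/6), reflections -> 0.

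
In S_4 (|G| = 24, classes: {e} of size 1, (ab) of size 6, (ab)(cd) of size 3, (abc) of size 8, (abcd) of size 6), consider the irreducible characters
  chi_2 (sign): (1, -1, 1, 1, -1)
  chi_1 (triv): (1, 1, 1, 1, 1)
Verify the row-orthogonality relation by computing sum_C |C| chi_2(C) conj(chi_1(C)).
Sum = 0; so <chi_2, chi_1> = 0 (distinct irreducibles are orthogonal).

Details: Compute term by term over conjugacy classes (|C| * chi_2(C) * conj(chi_1(C))):
  1*(1)*conj(1) + 6*(-1)*conj(1) + 3*(1)*conj(1) + 8*(1)*conj(1) + 6*(-1)*conj(1)
  = (1) + (-6) + (3) + (8) + (-6)
  = 0.
Dividing by |G| = 24 gives 0/24 = 0, matching the row-orthogonality relation <chi_2, chi_1> = [chi_2 = chi_1].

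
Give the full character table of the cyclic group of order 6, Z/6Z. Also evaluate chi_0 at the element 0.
Character table of Z/6Z (irreps indexed chi_0,...,chi_5 with chi_k(m) = zeta_6^(k*m), zeta_6 = exp(2*pi*i/6)):
  irrep \ class  {0} (size 1)  {1} (size 1)    {2} (size 1)    {3} (size 1)  {4} (size 1)    {5} (size 1)  
  chi_0          1             1               1               1             1               1             
  chi_1          1             exp(I*pi/3)     exp(2*I*pi/3)   -1            exp(-2*I*pi/3)  exp(-I*pi/3)  
  chi_2          1             exp(2*I*pi/3)   exp(-2*I*pi/3)  1             exp(2*I*pi/3)   exp(-2*I*pi/3)
  chi_3          1             -1              1               -1            1               -1            
  chi_4          1             exp(-2*I*pi/3)  exp(2*I*pi/3)   1             exp(-2*I*pi/3)  exp(2*I*pi/3) 
  chi_5          1             exp(-I*pi/3)    exp(-2*I*pi/3)  -1            exp(2*I*pi/3)   exp(I*pi/3)   

Spot check: chi_0(0) = zeta_6^(0*0) = zeta_6^0 = 1.

Argument: Z/6Z is abelian, so all 6 irreducible complex representations are 1-dimensional. They are given by chi_k(m) = zeta_6^(k*m) for k = 0,...,5. Row orthogonality: sum_m chi_k(m) conj(chi_l(m)) = 6 * [k = l].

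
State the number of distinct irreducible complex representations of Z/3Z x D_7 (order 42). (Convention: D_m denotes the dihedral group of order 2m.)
15

Reasoning: The number of irreducible complex representations of a finite group equals its number of conjugacy classes. For a direct product, #classes(G x H) = #classes(G) * #classes(H). Z/3Z has 3 classes (abelian), D_7 has 5 classes, so 3 * 5 = 15, so Z/3Z x D_7 (order 42) has exactly 15 irreducible complex representations.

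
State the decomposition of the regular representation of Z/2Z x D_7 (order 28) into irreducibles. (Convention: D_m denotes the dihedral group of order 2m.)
Each irreducible V_i of dimension d_i appears with multiplicity d_i, i.e. rho_reg = (direct sum over all irreducibles V_i) d_i V_i. The irreducible dimensions for Z/2Z x D_7 are 1, 1, 1, 1, 2, 2, 2, 2, 2, 2: 4 irreducibles of dimension 1, each with multiplicity 1; 6 irreducibles of dimension 2, each with multiplicity 2. Total dimension 4*1*1 + 6*2*2 = 28 = |G|.

Explanation: General theorem: in the regular representation of a finite group G, each irreducible appears with multiplicity equal to its dimension. Check: dim(rho_reg) = sum d_i^2 = 1 + 1 + 1 + 1 + 4 + 4 + 4 + 4 + 4 + 4 = 28 = |G|.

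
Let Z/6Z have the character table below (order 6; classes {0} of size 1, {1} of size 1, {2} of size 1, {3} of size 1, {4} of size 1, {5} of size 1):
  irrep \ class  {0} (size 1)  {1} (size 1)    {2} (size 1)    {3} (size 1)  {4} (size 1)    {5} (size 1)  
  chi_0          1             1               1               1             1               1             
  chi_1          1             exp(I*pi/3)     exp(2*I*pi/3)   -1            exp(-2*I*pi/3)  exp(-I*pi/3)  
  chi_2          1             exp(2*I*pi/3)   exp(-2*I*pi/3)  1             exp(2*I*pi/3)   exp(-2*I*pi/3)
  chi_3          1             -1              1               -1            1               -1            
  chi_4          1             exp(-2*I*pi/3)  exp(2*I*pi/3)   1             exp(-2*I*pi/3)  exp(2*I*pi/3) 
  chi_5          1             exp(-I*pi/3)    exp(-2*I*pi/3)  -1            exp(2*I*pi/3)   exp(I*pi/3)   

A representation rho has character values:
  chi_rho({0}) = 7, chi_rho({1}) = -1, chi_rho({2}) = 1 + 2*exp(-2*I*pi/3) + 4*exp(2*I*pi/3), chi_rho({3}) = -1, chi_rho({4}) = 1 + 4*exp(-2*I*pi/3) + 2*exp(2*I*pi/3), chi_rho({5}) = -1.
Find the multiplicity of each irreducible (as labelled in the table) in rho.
Multiplicities: chi_0: 0, chi_1: 2, chi_2: 1, chi_3: 1, chi_4: 2, chi_5: 1.

Why: Use <chi_rho, chi> = (1/|G|) sum_C |C| * chi_rho(C) * conj(chi(C)) with |G| = 6 for each irreducible chi in the table:
  <chi_rho, chi_0> = (1/6)[1*(7)*conj(1) + 1*(-1)*conj(1) + 1*(1 + 2*exp(-2*I*pi/3) + 4*exp(2*I*pi/3))*conj(1) + 1*(-1)*conj(1) + 1*(1 + 4*exp(-2*I*pi/3) + 2*exp(2*I*pi/3))*conj(1) + 1*(-1)*conj(1)]
      = (1/6)[(7) + (-1) + (1 + 2*exp(-2*I*pi/3) + 4*exp(2*I*pi/3)) + (-1) + (1 + 4*exp(-2*I*pi/3) + 2*exp(2*I*pi/3)) + (-1)] = 0/6 = 0
  <chi_rho, chi_1> = (1/6)[1*(7)*conj(1) + 1*(-1)*conj(exp(I*pi/3)) + 1*(1 + 2*exp(-2*I*pi/3) + 4*exp(2*I*pi/3))*conj(exp(2*I*pi/3)) + 1*(-1)*conj(-1) + 1*(1 + 4*exp(-2*I*pi/3) + 2*exp(2*I*pi/3))*conj(exp(-2*I*pi/3)) + 1*(-1)*conj(exp(-I*pi/3))]
      = (1/6)[(7) + (exp(-2*I*pi/3) - exp(-I*pi/3) + exp(I*pi/3)) + (4 + exp(-2*I*pi/3) + 2*exp(2*I*pi/3)) + (1) + (4 + 2*exp(-2*I*pi/3) + exp(2*I*pi/3)) + (-exp(I*pi/3) + exp(-I*pi/3) + exp(2*I*pi/3))] = 12/6 = 2
  <chi_rho, chi_2> = (1/6)[1*(7)*conj(1) + 1*(-1)*conj(exp(2*I*pi/3)) + 1*(1 + 2*exp(-2*I*pi/3) + 4*exp(2*I*pi/3))*conj(exp(-2*I*pi/3)) + 1*(-1)*conj(1) + 1*(1 + 4*exp(-2*I*pi/3) + 2*exp(2*I*pi/3))*conj(exp(2*I*pi/3)) + 1*(-1)*conj(exp(-2*I*pi/3))]
      = (1/6)[(7) + (2*exp(-I*pi/3) - exp(-2*I*pi/3) + 2*exp(2*I*pi/3)) + (2 + 4*exp(-2*I*pi/3) + exp(2*I*pi/3)) + (-1) + (2 + exp(-2*I*pi/3) + 4*exp(2*I*pi/3)) + (2*exp(-2*I*pi/3) - exp(2*I*pi/3) + 2*exp(I*pi/3))] = 6/6 = 1
  <chi_rho, chi_3> = (1/6)[1*(7)*conj(1) + 1*(-1)*conj(-1) + 1*(1 + 2*exp(-2*I*pi/3) + 4*exp(2*I*pi/3))*conj(1) + 1*(-1)*conj(-1) + 1*(1 + 4*exp(-2*I*pi/3) + 2*exp(2*I*pi/3))*conj(1) + 1*(-1)*conj(-1)]
      = (1/6)[(7) + (1) + (1 + 2*exp(-2*I*pi/3) + 4*exp(2*I*pi/3)) + (1) + (1 + 4*exp(-2*I*pi/3) + 2*exp(2*I*pi/3)) + (1)] = 6/6 = 1
  <chi_rho, chi_4> = (1/6)[1*(7)*conj(1) + 1*(-1)*conj(exp(-2*I*pi/3)) + 1*(1 + 2*exp(-2*I*pi/3) + 4*exp(2*I*pi/3))*conj(exp(2*I*pi/3)) + 1*(-1)*conj(1) + 1*(1 + 4*exp(-2*I*pi/3) + 2*exp(2*I*pi/3))*conj(exp(-2*I*pi/3)) + 1*(-1)*conj(exp(2*I*pi/3))]
      = (1/6)[(7) + (exp(-2*I*pi/3) - exp(2*I*pi/3) + exp(I*pi/3)) + (4 + exp(-2*I*pi/3) + 2*exp(2*I*pi/3)) + (-1) + (4 + 2*exp(-2*I*pi/3) + exp(2*I*pi/3)) + (exp(-I*pi/3) + exp(2*I*pi/3) - exp(-2*I*pi/3))] = 12/6 = 2
  <chi_rho, chi_5> = (1/6)[1*(7)*conj(1) + 1*(-1)*conj(exp(-I*pi/3)) + 1*(1 + 2*exp(-2*I*pi/3) + 4*exp(2*I*pi/3))*conj(exp(-2*I*pi/3)) + 1*(-1)*conj(-1) + 1*(1 + 4*exp(-2*I*pi/3) + 2*exp(2*I*pi/3))*conj(exp(2*I*pi/3)) + 1*(-1)*conj(exp(I*pi/3))]
      = (1/6)[(7) + (2*exp(-I*pi/3) - exp(I*pi/3) + 2*exp(2*I*pi/3)) + (2 + 4*exp(-2*I*pi/3) + exp(2*I*pi/3)) + (1) + (2 + exp(-2*I*pi/3) + 4*exp(2*I*pi/3)) + (2*exp(-2*I*pi/3) - exp(-I*pi/3) + 2*exp(I*pi/3))] = 6/6 = 1
(Exp terms are combined using exp(i*s)*conj(exp(i*t)) = exp(i*(s-t)), and sums of them are collapsed using the identity that for every m > 1 the m distinct m-th roots of unity sum to 0, e.g. 1 + exp(2*I*pi/3) + exp(-2*I*pi/3) = 0.)
Dimension check: dim(rho) = sum (mult * dim) = 0*1 + 2*1 + 1*1 + 1*1 + 2*1 + 1*1 = 7 = chi_rho(e) = 7.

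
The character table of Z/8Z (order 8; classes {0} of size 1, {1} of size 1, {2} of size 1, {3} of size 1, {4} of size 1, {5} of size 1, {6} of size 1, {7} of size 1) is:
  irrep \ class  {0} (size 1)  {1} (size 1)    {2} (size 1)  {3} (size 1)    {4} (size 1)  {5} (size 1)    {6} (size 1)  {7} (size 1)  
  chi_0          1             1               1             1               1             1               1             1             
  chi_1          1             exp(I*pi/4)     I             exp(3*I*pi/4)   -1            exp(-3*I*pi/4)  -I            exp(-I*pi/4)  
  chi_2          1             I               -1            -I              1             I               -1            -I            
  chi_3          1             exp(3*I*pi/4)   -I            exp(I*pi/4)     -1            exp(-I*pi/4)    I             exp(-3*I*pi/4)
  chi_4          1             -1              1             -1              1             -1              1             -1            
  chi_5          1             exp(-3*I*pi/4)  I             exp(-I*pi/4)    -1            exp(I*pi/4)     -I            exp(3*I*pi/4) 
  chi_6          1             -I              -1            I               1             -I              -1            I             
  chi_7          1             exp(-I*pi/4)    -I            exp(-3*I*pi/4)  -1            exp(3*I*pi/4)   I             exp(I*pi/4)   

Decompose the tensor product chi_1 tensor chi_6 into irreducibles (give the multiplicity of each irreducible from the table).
chi_1 tensor chi_6 = chi_7 (all other irreducibles have multiplicity 0).

Reasoning: The character of a tensor product is the pointwise product (chi_1 * chi_6)(C) = chi_1(C) * chi_6(C):
  {0}: (1)*(1), {1}: (exp(I*pi/4))*(-I), {2}: (I)*(-1), {3}: (exp(3*I*pi/4))*(I), {4}: (-1)*(1), {5}: (exp(-3*I*pi/4))*(-I), {6}: (-I)*(-1), {7}: (exp(-I*pi/4))*(I)
so (chi_1 * chi_6) takes values
  {0} -> 1, {1} -> -exp(3*I*pi/4), {2} -> -I, {3} -> exp(-3*I*pi/4), {4} -> -1, {5} -> -exp(-I*pi/4), {6} -> I, {7} -> exp(I*pi/4).
Now take the inner product of this character with each irreducible chi from the table, <chi_1*chi_6, chi> = (1/8) sum_C |C| (chi_1*chi_6)(C) conj(chi(C)):
  <chi_1*chi_6, chi_0> = (1/8)[1*(1)*conj(1) + 1*(-exp(3*I*pi/4))*conj(1) + 1*(-I)*conj(1) + 1*(exp(-3*I*pi/4))*conj(1) + 1*(-1)*conj(1) + 1*(-exp(-I*pi/4))*conj(1) + 1*(I)*conj(1) + 1*(exp(I*pi/4))*conj(1)]
      = (1/8)[(1) + (-exp(3*I*pi/4)) + (-I) + (exp(-3*I*pi/4)) + (-1) + (-exp(-I*pi/4)) + (I) + (exp(I*pi/4))] = 0/8 = 0
  <chi_1*chi_6, chi_1> = (1/8)[1*(1)*conj(1) + 1*(-exp(3*I*pi/4))*conj(exp(I*pi/4)) + 1*(-I)*conj(I) + 1*(exp(-3*I*pi/4))*conj(exp(3*I*pi/4)) + 1*(-1)*conj(-1) + 1*(-exp(-I*pi/4))*conj(exp(-3*I*pi/4)) + 1*(I)*conj(-I) + 1*(exp(I*pi/4))*conj(exp(-I*pi/4))]
      = (1/8)[(1) + (-I) + (-1) + (I) + (1) + (-I) + (-1) + (I)] = 0/8 = 0
  <chi_1*chi_6, chi_2> = (1/8)[1*(1)*conj(1) + 1*(-exp(3*I*pi/4))*conj(I) + 1*(-I)*conj(-1) + 1*(exp(-3*I*pi/4))*conj(-I) + 1*(-1)*conj(1) + 1*(-exp(-I*pi/4))*conj(I) + 1*(I)*conj(-1) + 1*(exp(I*pi/4))*conj(-I)]
      = (1/8)[(1) + (exp(-3*I*pi/4)) + (I) + (exp(-I*pi/4)) + (-1) + (exp(I*pi/4)) + (-I) + (exp(3*I*pi/4))] = 0/8 = 0
  <chi_1*chi_6, chi_3> = (1/8)[1*(1)*conj(1) + 1*(-exp(3*I*pi/4))*conj(exp(3*I*pi/4)) + 1*(-I)*conj(-I) + 1*(exp(-3*I*pi/4))*conj(exp(I*pi/4)) + 1*(-1)*conj(-1) + 1*(-exp(-I*pi/4))*conj(exp(-I*pi/4)) + 1*(I)*conj(I) + 1*(exp(I*pi/4))*conj(exp(-3*I*pi/4))]
      = (1/8)[(1) + (-1) + (1) + (-1) + (1) + (-1) + (1) + (-1)] = 0/8 = 0
  <chi_1*chi_6, chi_4> = (1/8)[1*(1)*conj(1) + 1*(-exp(3*I*pi/4))*conj(-1) + 1*(-I)*conj(1) + 1*(exp(-3*I*pi/4))*conj(-1) + 1*(-1)*conj(1) + 1*(-exp(-I*pi/4))*conj(-1) + 1*(I)*conj(1) + 1*(exp(I*pi/4))*conj(-1)]
      = (1/8)[(1) + (exp(3*I*pi/4)) + (-I) + (-exp(-3*I*pi/4)) + (-1) + (exp(-I*pi/4)) + (I) + (-exp(I*pi/4))] = 0/8 = 0
  <chi_1*chi_6, chi_5> = (1/8)[1*(1)*conj(1) + 1*(-exp(3*I*pi/4))*conj(exp(-3*I*pi/4)) + 1*(-I)*conj(I) + 1*(exp(-3*I*pi/4))*conj(exp(-I*pi/4)) + 1*(-1)*conj(-1) + 1*(-exp(-I*pi/4))*conj(exp(I*pi/4)) + 1*(I)*conj(-I) + 1*(exp(I*pi/4))*conj(exp(3*I*pi/4))]
      = (1/8)[(1) + (I) + (-1) + (-I) + (1) + (I) + (-1) + (-I)] = 0/8 = 0
  <chi_1*chi_6, chi_6> = (1/8)[1*(1)*conj(1) + 1*(-exp(3*I*pi/4))*conj(-I) + 1*(-I)*conj(-1) + 1*(exp(-3*I*pi/4))*conj(I) + 1*(-1)*conj(1) + 1*(-exp(-I*pi/4))*conj(-I) + 1*(I)*conj(-1) + 1*(exp(I*pi/4))*conj(I)]
      = (1/8)[(1) + (-exp(-3*I*pi/4)) + (I) + (-exp(-I*pi/4)) + (-1) + (-exp(I*pi/4)) + (-I) + (-exp(3*I*pi/4))] = 0/8 = 0
  <chi_1*chi_6, chi_7> = (1/8)[1*(1)*conj(1) + 1*(-exp(3*I*pi/4))*conj(exp(-I*pi/4)) + 1*(-I)*conj(-I) + 1*(exp(-3*I*pi/4))*conj(exp(-3*I*pi/4)) + 1*(-1)*conj(-1) + 1*(-exp(-I*pi/4))*conj(exp(3*I*pi/4)) + 1*(I)*conj(I) + 1*(exp(I*pi/4))*conj(exp(I*pi/4))]
      = (1/8)[(1) + (1) + (1) + (1) + (1) + (1) + (1) + (1)] = 8/8 = 1
(Exp terms are combined using exp(i*s)*conj(exp(i*t)) = exp(i*(s-t)), and sums of them are collapsed using the identity that for every m > 1 the m distinct m-th roots of unity sum to 0, e.g. 1 + exp(2*I*pi/3) + exp(-2*I*pi/3) = 0.)
Hence the multiplicities are chi_7: 1. Dimension check: dim(chi_1)*dim(chi_6) = 1*1 = 1 and sum (mult * dim) = 1*1 = 1.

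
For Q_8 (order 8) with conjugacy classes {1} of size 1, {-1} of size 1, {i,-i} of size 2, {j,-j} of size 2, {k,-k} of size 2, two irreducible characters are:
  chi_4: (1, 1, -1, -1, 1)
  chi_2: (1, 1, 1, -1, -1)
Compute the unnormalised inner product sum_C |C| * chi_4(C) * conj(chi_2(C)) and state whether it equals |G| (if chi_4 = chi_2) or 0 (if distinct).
Sum = 0; so <chi_4, chi_2> = 0 (distinct irreducibles are orthogonal).

Solution. Compute term by term over conjugacy classes (|C| * chi_4(C) * conj(chi_2(C))):
  1*(1)*conj(1) + 1*(1)*conj(1) + 2*(-1)*conj(1) + 2*(-1)*conj(-1) + 2*(1)*conj(-1)
  = (1) + (1) + (-2) + (2) + (-2)
  = 0.
Dividing by |G| = 8 gives 0/8 = 0, matching the row-orthogonality relation <chi_4, chi_2> = [chi_4 = chi_2].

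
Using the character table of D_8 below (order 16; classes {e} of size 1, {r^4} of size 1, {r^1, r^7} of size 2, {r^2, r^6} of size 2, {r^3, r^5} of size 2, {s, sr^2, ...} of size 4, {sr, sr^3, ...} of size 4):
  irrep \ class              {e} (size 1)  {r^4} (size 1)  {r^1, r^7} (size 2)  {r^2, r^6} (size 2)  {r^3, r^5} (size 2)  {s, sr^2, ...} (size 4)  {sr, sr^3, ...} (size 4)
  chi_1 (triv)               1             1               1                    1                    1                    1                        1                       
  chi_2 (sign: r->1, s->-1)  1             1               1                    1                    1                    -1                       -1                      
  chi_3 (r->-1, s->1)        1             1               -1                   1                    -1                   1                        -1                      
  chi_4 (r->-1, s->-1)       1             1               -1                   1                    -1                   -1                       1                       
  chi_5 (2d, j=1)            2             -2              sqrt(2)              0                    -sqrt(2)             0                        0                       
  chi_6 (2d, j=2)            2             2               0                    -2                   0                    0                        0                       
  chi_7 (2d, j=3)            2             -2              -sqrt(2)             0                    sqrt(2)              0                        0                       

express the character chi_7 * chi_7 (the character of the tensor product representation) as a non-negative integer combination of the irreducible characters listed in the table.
chi_7 tensor chi_7 = chi_1 + chi_2 + chi_6 (all other irreducibles have multiplicity 0).

Argument: The character of a tensor product is the pointwise product (chi_7 * chi_7)(C) = chi_7(C) * chi_7(C):
  {e}: (2)*(2), {r^4}: (-2)*(-2), {r^1, r^7}: (-sqrt(2))*(-sqrt(2)), {r^2, r^6}: (0)*(0), {r^3, r^5}: (sqrt(2))*(sqrt(2)), {s, sr^2, ...}: (0)*(0), {sr, sr^3, ...}: (0)*(0)
so (chi_7 * chi_7) takes values
  {e} -> 4, {r^4} -> 4, {r^1, r^7} -> 2, {r^2, r^6} -> 0, {r^3, r^5} -> 2, {s, sr^2, ...} -> 0, {sr, sr^3, ...} -> 0.
Now take the inner product of this character with each irreducible chi from the table, <chi_7*chi_7, chi> = (1/16) sum_C |C| (chi_7*chi_7)(C) conj(chi(C)):
  <chi_7*chi_7, chi_1> = (1/16)[1*(4)*conj(1) + 1*(4)*conj(1) + 2*(2)*conj(1) + 2*(0)*conj(1) + 2*(2)*conj(1) + 4*(0)*conj(1) + 4*(0)*conj(1)]
      = (1/16)[(4) + (4) + (4) + (0) + (4) + (0) + (0)] = 16/16 = 1
  <chi_7*chi_7, chi_2> = (1/16)[1*(4)*conj(1) + 1*(4)*conj(1) + 2*(2)*conj(1) + 2*(0)*conj(1) + 2*(2)*conj(1) + 4*(0)*conj(-1) + 4*(0)*conj(-1)]
      = (1/16)[(4) + (4) + (4) + (0) + (4) + (0) + (0)] = 16/16 = 1
  <chi_7*chi_7, chi_3> = (1/16)[1*(4)*conj(1) + 1*(4)*conj(1) + 2*(2)*conj(-1) + 2*(0)*conj(1) + 2*(2)*conj(-1) + 4*(0)*conj(1) + 4*(0)*conj(-1)]
      = (1/16)[(4) + (4) + (-4) + (0) + (-4) + (0) + (0)] = 0/16 = 0
  <chi_7*chi_7, chi_4> = (1/16)[1*(4)*conj(1) + 1*(4)*conj(1) + 2*(2)*conj(-1) + 2*(0)*conj(1) + 2*(2)*conj(-1) + 4*(0)*conj(-1) + 4*(0)*conj(1)]
      = (1/16)[(4) + (4) + (-4) + (0) + (-4) + (0) + (0)] = 0/16 = 0
  <chi_7*chi_7, chi_5> = (1/16)[1*(4)*conj(2) + 1*(4)*conj(-2) + 2*(2)*conj(sqrt(2)) + 2*(0)*conj(0) + 2*(2)*conj(-sqrt(2)) + 4*(0)*conj(0) + 4*(0)*conj(0)]
      = (1/16)[(8) + (-8) + (4*sqrt(2)) + (0) + (-4*sqrt(2)) + (0) + (0)] = 0/16 = 0
  <chi_7*chi_7, chi_6> = (1/16)[1*(4)*conj(2) + 1*(4)*conj(2) + 2*(2)*conj(0) + 2*(0)*conj(-2) + 2*(2)*conj(0) + 4*(0)*conj(0) + 4*(0)*conj(0)]
      = (1/16)[(8) + (8) + (0) + (0) + (0) + (0) + (0)] = 16/16 = 1
  <chi_7*chi_7, chi_7> = (1/16)[1*(4)*conj(2) + 1*(4)*conj(-2) + 2*(2)*conj(-sqrt(2)) + 2*(0)*conj(0) + 2*(2)*conj(sqrt(2)) + 4*(0)*conj(0) + 4*(0)*conj(0)]
      = (1/16)[(8) + (-8) + (-4*sqrt(2)) + (0) + (4*sqrt(2)) + (0) + (0)] = 0/16 = 0
Hence the multiplicities are chi_1: 1, chi_2: 1, chi_6: 1. Dimension check: dim(chi_7)*dim(chi_7) = 2*2 = 4 and sum (mult * dim) = 1*1 + 1*1 + 1*2 = 4.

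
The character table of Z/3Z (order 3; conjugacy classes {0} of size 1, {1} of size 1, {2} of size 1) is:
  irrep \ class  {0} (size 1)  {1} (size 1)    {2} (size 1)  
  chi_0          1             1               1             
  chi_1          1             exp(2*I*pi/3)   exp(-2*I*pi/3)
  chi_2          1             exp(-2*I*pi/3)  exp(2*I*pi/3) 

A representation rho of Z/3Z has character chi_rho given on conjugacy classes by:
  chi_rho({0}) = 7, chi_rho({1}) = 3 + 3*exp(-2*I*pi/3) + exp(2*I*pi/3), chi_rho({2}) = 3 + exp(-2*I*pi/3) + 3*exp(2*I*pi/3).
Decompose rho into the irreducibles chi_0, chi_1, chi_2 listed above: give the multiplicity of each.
Multiplicities: chi_0: 3, chi_1: 1, chi_2: 3.

Proof sketch: Use <chi_rho, chi> = (1/|G|) sum_C |C| * chi_rho(C) * conj(chi(C)) with |G| = 3 for each irreducible chi in the table:
  <chi_rho, chi_0> = (1/3)[1*(7)*conj(1) + 1*(3 + 3*exp(-2*I*pi/3) + exp(2*I*pi/3))*conj(1) + 1*(3 + exp(-2*I*pi/3) + 3*exp(2*I*pi/3))*conj(1)]
      = (1/3)[(7) + (3 + 3*exp(-2*I*pi/3) + exp(2*I*pi/3)) + (3 + exp(-2*I*pi/3) + 3*exp(2*I*pi/3))] = 9/3 = 3
  <chi_rho, chi_1> = (1/3)[1*(7)*conj(1) + 1*(3 + 3*exp(-2*I*pi/3) + exp(2*I*pi/3))*conj(exp(2*I*pi/3)) + 1*(3 + exp(-2*I*pi/3) + 3*exp(2*I*pi/3))*conj(exp(-2*I*pi/3))]
      = (1/3)[(7) + (-2) + (-2)] = 3/3 = 1
  <chi_rho, chi_2> = (1/3)[1*(7)*conj(1) + 1*(3 + 3*exp(-2*I*pi/3) + exp(2*I*pi/3))*conj(exp(-2*I*pi/3)) + 1*(3 + exp(-2*I*pi/3) + 3*exp(2*I*pi/3))*conj(exp(2*I*pi/3))]
      = (1/3)[(7) + (3 + exp(-2*I*pi/3) + 3*exp(2*I*pi/3)) + (3 + 3*exp(-2*I*pi/3) + exp(2*I*pi/3))] = 9/3 = 3
(Exp terms are combined using exp(i*s)*conj(exp(i*t)) = exp(i*(s-t)), and sums of them are collapsed using the identity that for every m > 1 the m distinct m-th roots of unity sum to 0, e.g. 1 + exp(2*I*pi/3) + exp(-2*I*pi/3) = 0.)
Dimension check: dim(rho) = sum (mult * dim) = 3*1 + 1*1 + 3*1 = 7 = chi_rho(e) = 7.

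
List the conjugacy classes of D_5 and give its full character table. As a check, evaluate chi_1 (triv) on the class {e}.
Conjugacy classes: {e} of size 1, {r^1, r^4} of size 2, {r^2, r^3} of size 2, {s, sr, ..., sr^4} of size 5.
Character table:
  irrep \ class              {e} (size 1)  {r^1, r^4} (size 2)  {r^2, r^3} (size 2)  {s, sr, ..., sr^4} (size 5)
  chi_1 (triv)               1             1                    1                    1                          
  chi_2 (sign: r->1, s->-1)  1             1                    1                    -1                         
  chi_3 (2d, j=1)            2             -1/2 + sqrt(5)/2     -sqrt(5)/2 - 1/2     0                          
  chi_4 (2d, j=2)            2             -sqrt(5)/2 - 1/2     -1/2 + sqrt(5)/2     0                          

Spot check: chi_1 (triv) on {e} = 1.

Justification: D_5 has order 2*5 = 10 with 4 conjugacy classes, hence 4 irreducibles. Sum of squared dims 1 + 1 + 4 + 4 = 10 = |G|. Linear characters come from the abelianisation; the 2-dimensional irreps have character r^k -> 2*cos(2*pi*j*k/5), reflections -> 0.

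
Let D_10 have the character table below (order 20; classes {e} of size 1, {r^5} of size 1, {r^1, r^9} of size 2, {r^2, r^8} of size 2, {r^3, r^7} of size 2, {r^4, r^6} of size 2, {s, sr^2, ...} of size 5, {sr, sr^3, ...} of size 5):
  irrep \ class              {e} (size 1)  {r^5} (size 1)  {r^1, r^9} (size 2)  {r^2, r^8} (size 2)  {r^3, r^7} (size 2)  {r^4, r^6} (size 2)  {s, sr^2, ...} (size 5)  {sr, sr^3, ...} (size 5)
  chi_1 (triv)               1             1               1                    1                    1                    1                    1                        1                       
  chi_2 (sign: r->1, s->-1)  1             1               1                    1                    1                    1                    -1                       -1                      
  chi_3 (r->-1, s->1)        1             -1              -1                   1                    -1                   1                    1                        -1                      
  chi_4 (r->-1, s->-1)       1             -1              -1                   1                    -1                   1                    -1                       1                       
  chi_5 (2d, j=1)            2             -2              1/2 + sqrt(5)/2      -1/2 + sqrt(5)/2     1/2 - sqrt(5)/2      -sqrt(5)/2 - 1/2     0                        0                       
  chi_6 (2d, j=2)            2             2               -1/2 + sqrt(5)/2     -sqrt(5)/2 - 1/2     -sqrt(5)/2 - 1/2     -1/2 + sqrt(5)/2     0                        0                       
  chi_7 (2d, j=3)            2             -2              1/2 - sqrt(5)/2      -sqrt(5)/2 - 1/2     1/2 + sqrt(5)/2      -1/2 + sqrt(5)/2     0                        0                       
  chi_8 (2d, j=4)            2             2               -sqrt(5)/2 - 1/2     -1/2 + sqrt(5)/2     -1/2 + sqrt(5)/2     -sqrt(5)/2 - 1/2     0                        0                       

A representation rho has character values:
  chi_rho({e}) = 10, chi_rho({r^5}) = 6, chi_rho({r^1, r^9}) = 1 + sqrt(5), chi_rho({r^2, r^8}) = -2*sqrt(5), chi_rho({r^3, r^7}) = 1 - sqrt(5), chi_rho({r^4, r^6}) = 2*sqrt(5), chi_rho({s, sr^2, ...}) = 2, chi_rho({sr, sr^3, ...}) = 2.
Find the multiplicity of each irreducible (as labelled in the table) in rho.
Multiplicities: chi_1: 2, chi_2: 0, chi_3: 0, chi_4: 0, chi_5: 0, chi_6: 3, chi_7: 1, chi_8: 0.

Details: Use <chi_rho, chi> = (1/|G|) sum_C |C| * chi_rho(C) * conj(chi(C)) with |G| = 20 for each irreducible chi in the table:
  <chi_rho, chi_1> = (1/20)[1*(10)*conj(1) + 1*(6)*conj(1) + 2*(1 + sqrt(5))*conj(1) + 2*(-2*sqrt(5))*conj(1) + 2*(1 - sqrt(5))*conj(1) + 2*(2*sqrt(5))*conj(1) + 5*(2)*conj(1) + 5*(2)*conj(1)]
      = (1/20)[(10) + (6) + (2 + 2*sqrt(5)) + (-4*sqrt(5)) + (2 - 2*sqrt(5)) + (4*sqrt(5)) + (10) + (10)] = 40/20 = 2
  <chi_rho, chi_2> = (1/20)[1*(10)*conj(1) + 1*(6)*conj(1) + 2*(1 + sqrt(5))*conj(1) + 2*(-2*sqrt(5))*conj(1) + 2*(1 - sqrt(5))*conj(1) + 2*(2*sqrt(5))*conj(1) + 5*(2)*conj(-1) + 5*(2)*conj(-1)]
      = (1/20)[(10) + (6) + (2 + 2*sqrt(5)) + (-4*sqrt(5)) + (2 - 2*sqrt(5)) + (4*sqrt(5)) + (-10) + (-10)] = 0/20 = 0
  <chi_rho, chi_3> = (1/20)[1*(10)*conj(1) + 1*(6)*conj(-1) + 2*(1 + sqrt(5))*conj(-1) + 2*(-2*sqrt(5))*conj(1) + 2*(1 - sqrt(5))*conj(-1) + 2*(2*sqrt(5))*conj(1) + 5*(2)*conj(1) + 5*(2)*conj(-1)]
      = (1/20)[(10) + (-6) + (-2*sqrt(5) - 2) + (-4*sqrt(5)) + (-2 + 2*sqrt(5)) + (4*sqrt(5)) + (10) + (-10)] = 0/20 = 0
  <chi_rho, chi_4> = (1/20)[1*(10)*conj(1) + 1*(6)*conj(-1) + 2*(1 + sqrt(5))*conj(-1) + 2*(-2*sqrt(5))*conj(1) + 2*(1 - sqrt(5))*conj(-1) + 2*(2*sqrt(5))*conj(1) + 5*(2)*conj(-1) + 5*(2)*conj(1)]
      = (1/20)[(10) + (-6) + (-2*sqrt(5) - 2) + (-4*sqrt(5)) + (-2 + 2*sqrt(5)) + (4*sqrt(5)) + (-10) + (10)] = 0/20 = 0
  <chi_rho, chi_5> = (1/20)[1*(10)*conj(2) + 1*(6)*conj(-2) + 2*(1 + sqrt(5))*conj(1/2 + sqrt(5)/2) + 2*(-2*sqrt(5))*conj(-1/2 + sqrt(5)/2) + 2*(1 - sqrt(5))*conj(1/2 - sqrt(5)/2) + 2*(2*sqrt(5))*conj(-sqrt(5)/2 - 1/2) + 5*(2)*conj(0) + 5*(2)*conj(0)]
      = (1/20)[(20) + (-12) + (2*sqrt(5) + 6) + (-10 + 2*sqrt(5)) + (6 - 2*sqrt(5)) + (-10 - 2*sqrt(5)) + (0) + (0)] = 0/20 = 0
  <chi_rho, chi_6> = (1/20)[1*(10)*conj(2) + 1*(6)*conj(2) + 2*(1 + sqrt(5))*conj(-1/2 + sqrt(5)/2) + 2*(-2*sqrt(5))*conj(-sqrt(5)/2 - 1/2) + 2*(1 - sqrt(5))*conj(-sqrt(5)/2 - 1/2) + 2*(2*sqrt(5))*conj(-1/2 + sqrt(5)/2) + 5*(2)*conj(0) + 5*(2)*conj(0)]
      = (1/20)[(20) + (12) + (4) + (2*sqrt(5) + 10) + (4) + (10 - 2*sqrt(5)) + (0) + (0)] = 60/20 = 3
  <chi_rho, chi_7> = (1/20)[1*(10)*conj(2) + 1*(6)*conj(-2) + 2*(1 + sqrt(5))*conj(1/2 - sqrt(5)/2) + 2*(-2*sqrt(5))*conj(-sqrt(5)/2 - 1/2) + 2*(1 - sqrt(5))*conj(1/2 + sqrt(5)/2) + 2*(2*sqrt(5))*conj(-1/2 + sqrt(5)/2) + 5*(2)*conj(0) + 5*(2)*conj(0)]
      = (1/20)[(20) + (-12) + (-4) + (2*sqrt(5) + 10) + (-4) + (10 - 2*sqrt(5)) + (0) + (0)] = 20/20 = 1
  <chi_rho, chi_8> = (1/20)[1*(10)*conj(2) + 1*(6)*conj(2) + 2*(1 + sqrt(5))*conj(-sqrt(5)/2 - 1/2) + 2*(-2*sqrt(5))*conj(-1/2 + sqrt(5)/2) + 2*(1 - sqrt(5))*conj(-1/2 + sqrt(5)/2) + 2*(2*sqrt(5))*conj(-sqrt(5)/2 - 1/2) + 5*(2)*conj(0) + 5*(2)*conj(0)]
      = (1/20)[(20) + (12) + (-6 - 2*sqrt(5)) + (-10 + 2*sqrt(5)) + (-6 + 2*sqrt(5)) + (-10 - 2*sqrt(5)) + (0) + (0)] = 0/20 = 0
Dimension check: dim(rho) = sum (mult * dim) = 2*1 + 0*1 + 0*1 + 0*1 + 0*2 + 3*2 + 1*2 + 0*2 = 10 = chi_rho(e) = 10.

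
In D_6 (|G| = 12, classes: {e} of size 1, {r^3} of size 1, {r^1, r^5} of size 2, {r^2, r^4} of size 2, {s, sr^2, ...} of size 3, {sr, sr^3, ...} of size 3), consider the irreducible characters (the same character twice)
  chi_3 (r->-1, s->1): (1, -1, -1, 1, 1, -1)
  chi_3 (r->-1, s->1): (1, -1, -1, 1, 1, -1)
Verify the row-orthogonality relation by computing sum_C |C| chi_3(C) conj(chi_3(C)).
Sum = 12 = |G| = 12; so <chi_3, chi_3> = 1 (norm-1 confirms irreducibility).

Reasoning: Compute term by term over conjugacy classes (|C| * chi_3(C) * conj(chi_3(C))):
  1*(1)*conj(1) + 1*(-1)*conj(-1) + 2*(-1)*conj(-1) + 2*(1)*conj(1) + 3*(1)*conj(1) + 3*(-1)*conj(-1)
  = (1) + (1) + (2) + (2) + (3) + (3)
  = 12.
Dividing by |G| = 12 gives 12/12 = 1, matching the row-orthogonality relation <chi_3, chi_3> = [chi_3 = chi_3].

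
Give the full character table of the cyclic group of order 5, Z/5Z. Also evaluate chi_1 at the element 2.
Character table of Z/5Z (irreps indexed chi_0,...,chi_4 with chi_k(m) = zeta_5^(k*m), zeta_5 = exp(2*pi*i/5)):
  irrep \ class  {0} (size 1)  {1} (size 1)    {2} (size 1)    {3} (size 1)    {4} (size 1)  
  chi_0          1             1               1               1               1             
  chi_1          1             exp(2*I*pi/5)   exp(4*I*pi/5)   exp(-4*I*pi/5)  exp(-2*I*pi/5)
  chi_2          1             exp(4*I*pi/5)   exp(-2*I*pi/5)  exp(2*I*pi/5)   exp(-4*I*pi/5)
  chi_3          1             exp(-4*I*pi/5)  exp(2*I*pi/5)   exp(-2*I*pi/5)  exp(4*I*pi/5) 
  chi_4          1             exp(-2*I*pi/5)  exp(-4*I*pi/5)  exp(4*I*pi/5)   exp(2*I*pi/5) 

Spot check: chi_1(2) = zeta_5^(1*2) = zeta_5^2 = exp(4*I*pi/5).

Proof sketch: Z/5Z is abelian, so all 5 irreducible complex representations are 1-dimensional. They are given by chi_k(m) = zeta_5^(k*m) for k = 0,...,4. Row orthogonality: sum_m chi_k(m) conj(chi_l(m)) = 5 * [k = l].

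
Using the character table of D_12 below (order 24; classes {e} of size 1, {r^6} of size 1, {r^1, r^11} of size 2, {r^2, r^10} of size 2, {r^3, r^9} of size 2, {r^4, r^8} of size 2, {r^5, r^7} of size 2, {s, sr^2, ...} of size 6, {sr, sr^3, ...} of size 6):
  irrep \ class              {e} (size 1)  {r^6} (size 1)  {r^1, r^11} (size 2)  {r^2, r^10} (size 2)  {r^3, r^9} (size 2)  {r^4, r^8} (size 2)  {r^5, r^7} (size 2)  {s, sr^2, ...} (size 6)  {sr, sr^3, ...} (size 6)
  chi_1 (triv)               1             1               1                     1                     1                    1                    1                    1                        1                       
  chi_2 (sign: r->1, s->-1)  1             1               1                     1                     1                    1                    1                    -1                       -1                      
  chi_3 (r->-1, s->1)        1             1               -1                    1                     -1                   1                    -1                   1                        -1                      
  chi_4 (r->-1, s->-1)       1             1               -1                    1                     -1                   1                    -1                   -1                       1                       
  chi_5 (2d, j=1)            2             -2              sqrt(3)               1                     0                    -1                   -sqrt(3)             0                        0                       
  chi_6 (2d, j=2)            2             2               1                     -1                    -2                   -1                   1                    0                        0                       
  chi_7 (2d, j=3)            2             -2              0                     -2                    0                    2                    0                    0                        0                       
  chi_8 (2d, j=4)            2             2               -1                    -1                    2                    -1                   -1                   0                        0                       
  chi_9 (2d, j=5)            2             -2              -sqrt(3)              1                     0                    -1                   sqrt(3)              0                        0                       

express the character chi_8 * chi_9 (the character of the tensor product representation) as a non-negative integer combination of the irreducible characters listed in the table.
chi_8 tensor chi_9 = chi_5 + chi_7 (all other irreducibles have multiplicity 0).

Proof sketch: The character of a tensor product is the pointwise product (chi_8 * chi_9)(C) = chi_8(C) * chi_9(C):
  {e}: (2)*(2), {r^6}: (2)*(-2), {r^1, r^11}: (-1)*(-sqrt(3)), {r^2, r^10}: (-1)*(1), {r^3, r^9}: (2)*(0), {r^4, r^8}: (-1)*(-1), {r^5, r^7}: (-1)*(sqrt(3)), {s, sr^2, ...}: (0)*(0), {sr, sr^3, ...}: (0)*(0)
so (chi_8 * chi_9) takes values
  {e} -> 4, {r^6} -> -4, {r^1, r^11} -> sqrt(3), {r^2, r^10} -> -1, {r^3, r^9} -> 0, {r^4, r^8} -> 1, {r^5, r^7} -> -sqrt(3), {s, sr^2, ...} -> 0, {sr, sr^3, ...} -> 0.
Now take the inner product of this character with each irreducible chi from the table, <chi_8*chi_9, chi> = (1/24) sum_C |C| (chi_8*chi_9)(C) conj(chi(C)):
  <chi_8*chi_9, chi_1> = (1/24)[1*(4)*conj(1) + 1*(-4)*conj(1) + 2*(sqrt(3))*conj(1) + 2*(-1)*conj(1) + 2*(0)*conj(1) + 2*(1)*conj(1) + 2*(-sqrt(3))*conj(1) + 6*(0)*conj(1) + 6*(0)*conj(1)]
      = (1/24)[(4) + (-4) + (2*sqrt(3)) + (-2) + (0) + (2) + (-2*sqrt(3)) + (0) + (0)] = 0/24 = 0
  <chi_8*chi_9, chi_2> = (1/24)[1*(4)*conj(1) + 1*(-4)*conj(1) + 2*(sqrt(3))*conj(1) + 2*(-1)*conj(1) + 2*(0)*conj(1) + 2*(1)*conj(1) + 2*(-sqrt(3))*conj(1) + 6*(0)*conj(-1) + 6*(0)*conj(-1)]
      = (1/24)[(4) + (-4) + (2*sqrt(3)) + (-2) + (0) + (2) + (-2*sqrt(3)) + (0) + (0)] = 0/24 = 0
  <chi_8*chi_9, chi_3> = (1/24)[1*(4)*conj(1) + 1*(-4)*conj(1) + 2*(sqrt(3))*conj(-1) + 2*(-1)*conj(1) + 2*(0)*conj(-1) + 2*(1)*conj(1) + 2*(-sqrt(3))*conj(-1) + 6*(0)*conj(1) + 6*(0)*conj(-1)]
      = (1/24)[(4) + (-4) + (-2*sqrt(3)) + (-2) + (0) + (2) + (2*sqrt(3)) + (0) + (0)] = 0/24 = 0
  <chi_8*chi_9, chi_4> = (1/24)[1*(4)*conj(1) + 1*(-4)*conj(1) + 2*(sqrt(3))*conj(-1) + 2*(-1)*conj(1) + 2*(0)*conj(-1) + 2*(1)*conj(1) + 2*(-sqrt(3))*conj(-1) + 6*(0)*conj(-1) + 6*(0)*conj(1)]
      = (1/24)[(4) + (-4) + (-2*sqrt(3)) + (-2) + (0) + (2) + (2*sqrt(3)) + (0) + (0)] = 0/24 = 0
  <chi_8*chi_9, chi_5> = (1/24)[1*(4)*conj(2) + 1*(-4)*conj(-2) + 2*(sqrt(3))*conj(sqrt(3)) + 2*(-1)*conj(1) + 2*(0)*conj(0) + 2*(1)*conj(-1) + 2*(-sqrt(3))*conj(-sqrt(3)) + 6*(0)*conj(0) + 6*(0)*conj(0)]
      = (1/24)[(8) + (8) + (6) + (-2) + (0) + (-2) + (6) + (0) + (0)] = 24/24 = 1
  <chi_8*chi_9, chi_6> = (1/24)[1*(4)*conj(2) + 1*(-4)*conj(2) + 2*(sqrt(3))*conj(1) + 2*(-1)*conj(-1) + 2*(0)*conj(-2) + 2*(1)*conj(-1) + 2*(-sqrt(3))*conj(1) + 6*(0)*conj(0) + 6*(0)*conj(0)]
      = (1/24)[(8) + (-8) + (2*sqrt(3)) + (2) + (0) + (-2) + (-2*sqrt(3)) + (0) + (0)] = 0/24 = 0
  <chi_8*chi_9, chi_7> = (1/24)[1*(4)*conj(2) + 1*(-4)*conj(-2) + 2*(sqrt(3))*conj(0) + 2*(-1)*conj(-2) + 2*(0)*conj(0) + 2*(1)*conj(2) + 2*(-sqrt(3))*conj(0) + 6*(0)*conj(0) + 6*(0)*conj(0)]
      = (1/24)[(8) + (8) + (0) + (4) + (0) + (4) + (0) + (0) + (0)] = 24/24 = 1
  <chi_8*chi_9, chi_8> = (1/24)[1*(4)*conj(2) + 1*(-4)*conj(2) + 2*(sqrt(3))*conj(-1) + 2*(-1)*conj(-1) + 2*(0)*conj(2) + 2*(1)*conj(-1) + 2*(-sqrt(3))*conj(-1) + 6*(0)*conj(0) + 6*(0)*conj(0)]
      = (1/24)[(8) + (-8) + (-2*sqrt(3)) + (2) + (0) + (-2) + (2*sqrt(3)) + (0) + (0)] = 0/24 = 0
  <chi_8*chi_9, chi_9> = (1/24)[1*(4)*conj(2) + 1*(-4)*conj(-2) + 2*(sqrt(3))*conj(-sqrt(3)) + 2*(-1)*conj(1) + 2*(0)*conj(0) + 2*(1)*conj(-1) + 2*(-sqrt(3))*conj(sqrt(3)) + 6*(0)*conj(0) + 6*(0)*conj(0)]
      = (1/24)[(8) + (8) + (-6) + (-2) + (0) + (-2) + (-6) + (0) + (0)] = 0/24 = 0
Hence the multiplicities are chi_5: 1, chi_7: 1. Dimension check: dim(chi_8)*dim(chi_9) = 2*2 = 4 and sum (mult * dim) = 1*2 + 1*2 = 4.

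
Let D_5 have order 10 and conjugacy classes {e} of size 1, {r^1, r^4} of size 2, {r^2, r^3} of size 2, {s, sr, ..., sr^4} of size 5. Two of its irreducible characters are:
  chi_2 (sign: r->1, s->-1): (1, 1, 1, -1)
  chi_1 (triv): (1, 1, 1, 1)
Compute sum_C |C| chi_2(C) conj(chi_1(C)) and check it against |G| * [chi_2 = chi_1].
Sum = 0; so <chi_2, chi_1> = 0 (distinct irreducibles are orthogonal).

Derivation: Compute term by term over conjugacy classes (|C| * chi_2(C) * conj(chi_1(C))):
  1*(1)*conj(1) + 2*(1)*conj(1) + 2*(1)*conj(1) + 5*(-1)*conj(1)
  = (1) + (2) + (2) + (-5)
  = 0.
Dividing by |G| = 10 gives 0/10 = 0, matching the row-orthogonality relation <chi_2, chi_1> = [chi_2 = chi_1].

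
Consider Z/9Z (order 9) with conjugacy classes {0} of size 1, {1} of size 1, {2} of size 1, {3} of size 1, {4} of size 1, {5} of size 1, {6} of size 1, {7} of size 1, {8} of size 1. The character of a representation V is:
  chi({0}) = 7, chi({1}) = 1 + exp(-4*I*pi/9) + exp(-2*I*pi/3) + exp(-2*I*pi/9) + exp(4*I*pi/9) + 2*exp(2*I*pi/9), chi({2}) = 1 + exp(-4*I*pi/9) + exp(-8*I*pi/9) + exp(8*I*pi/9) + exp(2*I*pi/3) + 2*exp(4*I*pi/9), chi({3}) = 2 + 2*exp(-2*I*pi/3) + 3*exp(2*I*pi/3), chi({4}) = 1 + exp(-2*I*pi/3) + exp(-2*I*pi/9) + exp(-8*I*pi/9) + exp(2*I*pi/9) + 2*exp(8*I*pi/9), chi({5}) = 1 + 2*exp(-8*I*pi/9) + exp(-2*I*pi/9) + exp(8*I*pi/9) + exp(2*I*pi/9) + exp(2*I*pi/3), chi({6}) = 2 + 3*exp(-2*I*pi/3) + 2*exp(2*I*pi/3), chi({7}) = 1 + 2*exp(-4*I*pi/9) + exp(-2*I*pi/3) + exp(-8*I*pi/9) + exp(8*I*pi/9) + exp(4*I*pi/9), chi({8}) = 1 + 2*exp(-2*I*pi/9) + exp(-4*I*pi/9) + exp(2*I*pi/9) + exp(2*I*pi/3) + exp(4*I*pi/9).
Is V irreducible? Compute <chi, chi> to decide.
Not irreducible (reducible): <chi, chi> = 9 > 1.

Derivation: <chi, chi> = (1/|G|) sum_C |C| * |chi(C)|^2 = (1/9)[1*|7|^2 + 1*|1 + exp(-4*I*pi/9) + exp(-2*I*pi/3) + exp(-2*I*pi/9) + exp(4*I*pi/9) + 2*exp(2*I*pi/9)|^2 + 1*|1 + exp(-4*I*pi/9) + exp(-8*I*pi/9) + exp(8*I*pi/9) + exp(2*I*pi/3) + 2*exp(4*I*pi/9)|^2 + 1*|2 + 2*exp(-2*I*pi/3) + 3*exp(2*I*pi/3)|^2 + 1*|1 + exp(-2*I*pi/3) + exp(-2*I*pi/9) + exp(-8*I*pi/9) + exp(2*I*pi/9) + 2*exp(8*I*pi/9)|^2 + 1*|1 + 2*exp(-8*I*pi/9) + exp(-2*I*pi/9) + exp(8*I*pi/9) + exp(2*I*pi/9) + exp(2*I*pi/3)|^2 + 1*|2 + 3*exp(-2*I*pi/3) + 2*exp(2*I*pi/3)|^2 + 1*|1 + 2*exp(-4*I*pi/9) + exp(-2*I*pi/3) + exp(-8*I*pi/9) + exp(8*I*pi/9) + exp(4*I*pi/9)|^2 + 1*|1 + 2*exp(-2*I*pi/9) + exp(-4*I*pi/9) + exp(2*I*pi/9) + exp(2*I*pi/3) + exp(4*I*pi/9)|^2]
  = (1/9)[(49) + (9 + 5*exp(-4*I*pi/9) + 7*exp(-2*I*pi/9) + 4*exp(-2*I*pi/3) + 4*exp(-8*I*pi/9) + 4*exp(8*I*pi/9) + 4*exp(2*I*pi/3) + 7*exp(2*I*pi/9) + 5*exp(4*I*pi/9)) + (9 + 7*exp(-4*I*pi/9) + 4*exp(-2*I*pi/3) + 4*exp(-2*I*pi/9) + 5*exp(-8*I*pi/9) + 5*exp(8*I*pi/9) + 4*exp(2*I*pi/9) + 4*exp(2*I*pi/3) + 7*exp(4*I*pi/9)) + (1) + (9 + 4*exp(-4*I*pi/9) + 4*exp(-2*I*pi/3) + 5*exp(-2*I*pi/9) + 7*exp(-8*I*pi/9) + 7*exp(8*I*pi/9) + 5*exp(2*I*pi/9) + 4*exp(2*I*pi/3) + 4*exp(4*I*pi/9)) + (9 + 4*exp(-4*I*pi/9) + 4*exp(-2*I*pi/3) + 5*exp(-2*I*pi/9) + 7*exp(-8*I*pi/9) + 7*exp(8*I*pi/9) + 5*exp(2*I*pi/9) + 4*exp(2*I*pi/3) + 4*exp(4*I*pi/9)) + (1) + (9 + 7*exp(-4*I*pi/9) + 4*exp(-2*I*pi/3) + 4*exp(-2*I*pi/9) + 5*exp(-8*I*pi/9) + 5*exp(8*I*pi/9) + 4*exp(2*I*pi/9) + 4*exp(2*I*pi/3) + 7*exp(4*I*pi/9)) + (9 + 5*exp(-4*I*pi/9) + 7*exp(-2*I*pi/9) + 4*exp(-2*I*pi/3) + 4*exp(-8*I*pi/9) + 4*exp(8*I*pi/9) + 4*exp(2*I*pi/3) + 7*exp(2*I*pi/9) + 5*exp(4*I*pi/9))] = 81/9 = 9.
(Exp terms are combined using exp(i*s)*conj(exp(i*t)) = exp(i*(s-t)), and sums of them are collapsed using the identity that for every m > 1 the m distinct m-th roots of unity sum to 0, e.g. 1 + exp(2*I*pi/3) + exp(-2*I*pi/3) = 0.)
A character is irreducible iff <chi, chi> = 1, so this representation is reducible.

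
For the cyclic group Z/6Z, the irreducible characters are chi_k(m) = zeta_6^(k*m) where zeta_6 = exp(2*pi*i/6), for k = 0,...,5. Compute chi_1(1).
chi_1(1) = zeta_6^1 = exp(I*pi/3)

Argument: chi_1(1) = zeta_6^(1*1) = zeta_6^1. Since zeta_6^6 = 1, this equals zeta_6^1 = exp(2*pi*i*1/6) = exp(I*pi/3).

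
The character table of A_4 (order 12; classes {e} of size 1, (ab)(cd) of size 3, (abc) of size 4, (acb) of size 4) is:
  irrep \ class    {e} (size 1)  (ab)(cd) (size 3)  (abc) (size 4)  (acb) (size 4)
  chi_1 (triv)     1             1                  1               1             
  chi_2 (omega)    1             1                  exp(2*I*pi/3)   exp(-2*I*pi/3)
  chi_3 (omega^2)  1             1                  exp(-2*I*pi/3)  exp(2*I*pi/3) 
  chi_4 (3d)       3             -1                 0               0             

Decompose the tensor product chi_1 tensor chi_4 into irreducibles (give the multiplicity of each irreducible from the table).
chi_1 tensor chi_4 = chi_4 (all other irreducibles have multiplicity 0).

Justification: The character of a tensor product is the pointwise product (chi_1 * chi_4)(C) = chi_1(C) * chi_4(C):
  {e}: (1)*(3), (ab)(cd): (1)*(-1), (abc): (1)*(0), (acb): (1)*(0)
so (chi_1 * chi_4) takes values
  {e} -> 3, (ab)(cd) -> -1, (abc) -> 0, (acb) -> 0.
Now take the inner product of this character with each irreducible chi from the table, <chi_1*chi_4, chi> = (1/12) sum_C |C| (chi_1*chi_4)(C) conj(chi(C)):
  <chi_1*chi_4, chi_1> = (1/12)[1*(3)*conj(1) + 3*(-1)*conj(1) + 4*(0)*conj(1) + 4*(0)*conj(1)]
      = (1/12)[(3) + (-3) + (0) + (0)] = 0/12 = 0
  <chi_1*chi_4, chi_2> = (1/12)[1*(3)*conj(1) + 3*(-1)*conj(1) + 4*(0)*conj(exp(2*I*pi/3)) + 4*(0)*conj(exp(-2*I*pi/3))]
      = (1/12)[(3) + (-3) + (0) + (0)] = 0/12 = 0
  <chi_1*chi_4, chi_3> = (1/12)[1*(3)*conj(1) + 3*(-1)*conj(1) + 4*(0)*conj(exp(-2*I*pi/3)) + 4*(0)*conj(exp(2*I*pi/3))]
      = (1/12)[(3) + (-3) + (0) + (0)] = 0/12 = 0
  <chi_1*chi_4, chi_4> = (1/12)[1*(3)*conj(3) + 3*(-1)*conj(-1) + 4*(0)*conj(0) + 4*(0)*conj(0)]
      = (1/12)[(9) + (3) + (0) + (0)] = 12/12 = 1
(Exp terms are combined using exp(i*s)*conj(exp(i*t)) = exp(i*(s-t)), and sums of them are collapsed using the identity that for every m > 1 the m distinct m-th roots of unity sum to 0, e.g. 1 + exp(2*I*pi/3) + exp(-2*I*pi/3) = 0.)
Hence the multiplicities are chi_4: 1. Dimension check: dim(chi_1)*dim(chi_4) = 1*3 = 3 and sum (mult * dim) = 1*3 = 3.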